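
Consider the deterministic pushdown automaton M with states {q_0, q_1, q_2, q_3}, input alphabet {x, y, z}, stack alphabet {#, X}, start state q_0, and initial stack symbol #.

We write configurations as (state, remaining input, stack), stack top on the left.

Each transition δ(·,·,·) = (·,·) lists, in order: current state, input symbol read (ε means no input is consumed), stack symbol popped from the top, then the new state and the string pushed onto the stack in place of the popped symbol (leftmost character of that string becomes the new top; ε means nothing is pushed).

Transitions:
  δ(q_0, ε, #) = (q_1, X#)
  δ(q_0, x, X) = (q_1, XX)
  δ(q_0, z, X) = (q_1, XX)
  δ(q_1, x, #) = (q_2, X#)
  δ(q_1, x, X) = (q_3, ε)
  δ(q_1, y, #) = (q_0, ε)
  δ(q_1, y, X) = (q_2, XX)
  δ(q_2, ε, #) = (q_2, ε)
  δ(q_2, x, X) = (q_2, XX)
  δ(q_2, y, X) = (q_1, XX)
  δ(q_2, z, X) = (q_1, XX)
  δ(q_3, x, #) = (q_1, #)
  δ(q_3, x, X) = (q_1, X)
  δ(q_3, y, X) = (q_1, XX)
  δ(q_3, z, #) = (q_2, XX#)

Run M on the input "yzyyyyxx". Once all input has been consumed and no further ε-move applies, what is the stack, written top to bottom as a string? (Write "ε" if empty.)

XXXXXX#

(q_0, yzyyyyxx, #) ⊢ (q_1, yzyyyyxx, X#) ⊢ (q_2, zyyyyxx, XX#) ⊢ (q_1, yyyyxx, XXX#) ⊢ (q_2, yyyxx, XXXX#) ⊢ (q_1, yyxx, XXXXX#) ⊢ (q_2, yxx, XXXXXX#) ⊢ (q_1, xx, XXXXXXX#) ⊢ (q_3, x, XXXXXX#) ⊢ (q_1, ε, XXXXXX#)
All input consumed in state q_1 with stack XXXXXX#.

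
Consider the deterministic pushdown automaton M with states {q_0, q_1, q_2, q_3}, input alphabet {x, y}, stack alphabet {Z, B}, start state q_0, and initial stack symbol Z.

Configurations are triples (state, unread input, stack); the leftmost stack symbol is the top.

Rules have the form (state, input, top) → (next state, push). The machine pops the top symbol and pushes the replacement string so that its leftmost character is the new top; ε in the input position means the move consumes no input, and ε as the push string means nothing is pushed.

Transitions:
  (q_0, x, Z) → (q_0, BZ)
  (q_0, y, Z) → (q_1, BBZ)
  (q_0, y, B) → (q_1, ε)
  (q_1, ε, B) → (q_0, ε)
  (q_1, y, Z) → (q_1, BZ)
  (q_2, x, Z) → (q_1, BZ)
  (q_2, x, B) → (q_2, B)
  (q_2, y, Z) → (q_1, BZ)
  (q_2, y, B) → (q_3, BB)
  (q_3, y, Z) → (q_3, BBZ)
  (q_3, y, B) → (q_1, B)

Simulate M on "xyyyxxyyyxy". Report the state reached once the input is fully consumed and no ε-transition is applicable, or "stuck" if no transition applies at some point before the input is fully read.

stuck

(q_0, xyyyxxyyyxy, Z)
  read x, top Z: go to q_0, push BZ → (q_0, yyyxxyyyxy, BZ)
  read y, top B: go to q_1, push ε → (q_1, yyxxyyyxy, Z)
  read y, top Z: go to q_1, push BZ → (q_1, yxxyyyxy, BZ)
  ε-move, top B: go to q_0, push ε → (q_0, yxxyyyxy, Z)
  read y, top Z: go to q_1, push BBZ → (q_1, xxyyyxy, BBZ)
  ε-move, top B: go to q_0, push ε → (q_0, xxyyyxy, BZ)
No transition for (q_0, x, top B); M blocks with input xxyyyxy remaining.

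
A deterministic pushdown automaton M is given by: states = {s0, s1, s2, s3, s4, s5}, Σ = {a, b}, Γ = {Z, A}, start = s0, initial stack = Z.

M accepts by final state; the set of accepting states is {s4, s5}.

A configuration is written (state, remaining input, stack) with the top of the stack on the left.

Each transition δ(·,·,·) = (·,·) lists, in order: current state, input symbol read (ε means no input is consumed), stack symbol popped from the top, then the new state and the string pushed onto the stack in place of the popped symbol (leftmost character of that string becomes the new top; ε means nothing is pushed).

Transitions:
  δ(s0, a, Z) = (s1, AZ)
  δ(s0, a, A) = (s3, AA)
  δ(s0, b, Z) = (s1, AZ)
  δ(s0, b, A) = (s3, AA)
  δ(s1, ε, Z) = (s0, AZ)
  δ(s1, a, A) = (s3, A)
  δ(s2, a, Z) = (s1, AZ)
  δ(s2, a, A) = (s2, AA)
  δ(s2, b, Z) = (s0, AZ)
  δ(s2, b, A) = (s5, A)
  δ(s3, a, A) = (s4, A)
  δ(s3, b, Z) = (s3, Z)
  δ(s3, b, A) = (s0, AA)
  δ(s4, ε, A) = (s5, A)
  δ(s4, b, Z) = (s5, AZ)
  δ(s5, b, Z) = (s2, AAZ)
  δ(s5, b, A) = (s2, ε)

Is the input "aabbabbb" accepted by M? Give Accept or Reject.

(s0, aabbabbb, Z)
  read a, top Z: go to s1, push AZ → (s1, abbabbb, AZ)
  read a, top A: go to s3, push A → (s3, bbabbb, AZ)
  read b, top A: go to s0, push AA → (s0, babbb, AAZ)
  read b, top A: go to s3, push AA → (s3, abbb, AAAZ)
  read a, top A: go to s4, push A → (s4, bbb, AAAZ)
  ε-move, top A: go to s5, push A → (s5, bbb, AAAZ)
  read b, top A: go to s2, push ε → (s2, bb, AAZ)
  read b, top A: go to s5, push A → (s5, b, AAZ)
  read b, top A: go to s2, push ε → (s2, ε, AZ)
All input consumed; state s2 ∉ F and no further ε-move applies.

Reject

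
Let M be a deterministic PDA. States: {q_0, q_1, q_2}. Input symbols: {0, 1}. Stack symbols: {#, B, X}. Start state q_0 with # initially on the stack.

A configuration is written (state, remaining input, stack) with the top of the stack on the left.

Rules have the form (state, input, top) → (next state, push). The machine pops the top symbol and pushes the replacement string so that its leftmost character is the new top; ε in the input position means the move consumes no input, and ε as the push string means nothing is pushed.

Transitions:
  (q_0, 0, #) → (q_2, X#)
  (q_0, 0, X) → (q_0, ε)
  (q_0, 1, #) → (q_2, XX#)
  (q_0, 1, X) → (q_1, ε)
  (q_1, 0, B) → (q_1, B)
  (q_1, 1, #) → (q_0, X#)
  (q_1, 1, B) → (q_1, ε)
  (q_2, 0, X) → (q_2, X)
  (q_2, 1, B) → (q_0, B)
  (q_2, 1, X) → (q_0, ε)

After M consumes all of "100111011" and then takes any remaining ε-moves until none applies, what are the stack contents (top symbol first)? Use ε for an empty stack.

X#

(q_0, 100111011, #)
  read 1, top #: go to q_2, push XX# → (q_2, 00111011, XX#)
  read 0, top X: go to q_2, push X → (q_2, 0111011, XX#)
  read 0, top X: go to q_2, push X → (q_2, 111011, XX#)
  read 1, top X: go to q_0, push ε → (q_0, 11011, X#)
  read 1, top X: go to q_1, push ε → (q_1, 1011, #)
  read 1, top #: go to q_0, push X# → (q_0, 011, X#)
  read 0, top X: go to q_0, push ε → (q_0, 11, #)
  read 1, top #: go to q_2, push XX# → (q_2, 1, XX#)
  read 1, top X: go to q_0, push ε → (q_0, ε, X#)
All input consumed in state q_0 with stack X#.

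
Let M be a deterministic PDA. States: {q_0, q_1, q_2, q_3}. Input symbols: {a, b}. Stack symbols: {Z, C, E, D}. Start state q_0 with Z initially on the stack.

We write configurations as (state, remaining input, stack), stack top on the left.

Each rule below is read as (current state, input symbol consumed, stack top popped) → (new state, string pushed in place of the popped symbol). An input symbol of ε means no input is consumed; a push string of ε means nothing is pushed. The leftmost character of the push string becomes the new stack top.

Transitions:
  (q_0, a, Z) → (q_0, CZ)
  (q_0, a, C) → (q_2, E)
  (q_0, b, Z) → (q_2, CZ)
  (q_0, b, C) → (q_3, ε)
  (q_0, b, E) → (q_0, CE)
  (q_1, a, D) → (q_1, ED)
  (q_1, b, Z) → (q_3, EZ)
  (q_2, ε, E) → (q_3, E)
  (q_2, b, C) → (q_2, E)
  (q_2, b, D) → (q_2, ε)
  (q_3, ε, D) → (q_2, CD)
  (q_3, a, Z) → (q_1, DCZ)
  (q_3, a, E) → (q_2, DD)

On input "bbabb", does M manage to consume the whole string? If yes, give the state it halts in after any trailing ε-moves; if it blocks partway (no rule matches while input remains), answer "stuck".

(q_0, bbabb, Z)
  read b, top Z: go to q_2, push CZ → (q_2, babb, CZ)
  read b, top C: go to q_2, push E → (q_2, abb, EZ)
  ε-move, top E: go to q_3, push E → (q_3, abb, EZ)
  read a, top E: go to q_2, push DD → (q_2, bb, DDZ)
  read b, top D: go to q_2, push ε → (q_2, b, DZ)
  read b, top D: go to q_2, push ε → (q_2, ε, Z)
All input consumed; M is in state q_2.

q_2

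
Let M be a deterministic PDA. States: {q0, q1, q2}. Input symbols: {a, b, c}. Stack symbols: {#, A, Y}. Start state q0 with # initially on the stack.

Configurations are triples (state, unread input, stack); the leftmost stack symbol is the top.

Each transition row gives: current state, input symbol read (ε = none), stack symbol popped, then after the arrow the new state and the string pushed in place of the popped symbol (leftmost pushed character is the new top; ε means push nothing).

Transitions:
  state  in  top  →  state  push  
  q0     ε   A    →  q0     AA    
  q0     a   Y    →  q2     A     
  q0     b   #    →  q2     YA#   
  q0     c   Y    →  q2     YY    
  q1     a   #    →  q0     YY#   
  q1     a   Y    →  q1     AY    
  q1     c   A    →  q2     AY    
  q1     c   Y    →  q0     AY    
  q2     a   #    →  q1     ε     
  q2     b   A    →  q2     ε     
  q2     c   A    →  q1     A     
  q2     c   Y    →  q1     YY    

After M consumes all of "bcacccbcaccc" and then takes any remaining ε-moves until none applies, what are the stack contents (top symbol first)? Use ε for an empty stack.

(q0, bcacccbcaccc, #) ⊢ (q2, cacccbcaccc, YA#) ⊢ (q1, acccbcaccc, YYA#) ⊢ (q1, cccbcaccc, AYYA#) ⊢ (q2, ccbcaccc, AYYYA#) ⊢ (q1, cbcaccc, AYYYA#) ⊢ (q2, bcaccc, AYYYYA#) ⊢ (q2, caccc, YYYYA#) ⊢ (q1, accc, YYYYYA#) ⊢ (q1, ccc, AYYYYYA#) ⊢ (q2, cc, AYYYYYYA#) ⊢ (q1, c, AYYYYYYA#) ⊢ (q2, ε, AYYYYYYYA#)
All input consumed in state q2 with stack AYYYYYYYA#.

AYYYYYYYA#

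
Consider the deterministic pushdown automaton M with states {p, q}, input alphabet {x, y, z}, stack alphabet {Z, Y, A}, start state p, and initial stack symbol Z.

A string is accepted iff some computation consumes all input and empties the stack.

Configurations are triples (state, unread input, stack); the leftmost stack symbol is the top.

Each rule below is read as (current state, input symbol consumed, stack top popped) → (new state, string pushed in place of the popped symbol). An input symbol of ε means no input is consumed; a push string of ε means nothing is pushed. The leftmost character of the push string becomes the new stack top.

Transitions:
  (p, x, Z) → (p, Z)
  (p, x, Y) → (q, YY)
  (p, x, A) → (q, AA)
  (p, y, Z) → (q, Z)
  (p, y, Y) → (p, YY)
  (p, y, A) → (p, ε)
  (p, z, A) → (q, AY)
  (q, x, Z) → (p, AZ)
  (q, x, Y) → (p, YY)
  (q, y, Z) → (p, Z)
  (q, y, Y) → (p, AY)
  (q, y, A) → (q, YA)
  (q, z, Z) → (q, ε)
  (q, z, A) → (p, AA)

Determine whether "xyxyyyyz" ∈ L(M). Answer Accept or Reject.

Accept

(p, xyxyyyyz, Z)
  read x, top Z: go to p, push Z → (p, yxyyyyz, Z)
  read y, top Z: go to q, push Z → (q, xyyyyz, Z)
  read x, top Z: go to p, push AZ → (p, yyyyz, AZ)
  read y, top A: go to p, push ε → (p, yyyz, Z)
  read y, top Z: go to q, push Z → (q, yyz, Z)
  read y, top Z: go to p, push Z → (p, yz, Z)
  read y, top Z: go to q, push Z → (q, z, Z)
  read z, top Z: go to q, push ε → (q, ε, ε)
All input consumed and the stack is empty.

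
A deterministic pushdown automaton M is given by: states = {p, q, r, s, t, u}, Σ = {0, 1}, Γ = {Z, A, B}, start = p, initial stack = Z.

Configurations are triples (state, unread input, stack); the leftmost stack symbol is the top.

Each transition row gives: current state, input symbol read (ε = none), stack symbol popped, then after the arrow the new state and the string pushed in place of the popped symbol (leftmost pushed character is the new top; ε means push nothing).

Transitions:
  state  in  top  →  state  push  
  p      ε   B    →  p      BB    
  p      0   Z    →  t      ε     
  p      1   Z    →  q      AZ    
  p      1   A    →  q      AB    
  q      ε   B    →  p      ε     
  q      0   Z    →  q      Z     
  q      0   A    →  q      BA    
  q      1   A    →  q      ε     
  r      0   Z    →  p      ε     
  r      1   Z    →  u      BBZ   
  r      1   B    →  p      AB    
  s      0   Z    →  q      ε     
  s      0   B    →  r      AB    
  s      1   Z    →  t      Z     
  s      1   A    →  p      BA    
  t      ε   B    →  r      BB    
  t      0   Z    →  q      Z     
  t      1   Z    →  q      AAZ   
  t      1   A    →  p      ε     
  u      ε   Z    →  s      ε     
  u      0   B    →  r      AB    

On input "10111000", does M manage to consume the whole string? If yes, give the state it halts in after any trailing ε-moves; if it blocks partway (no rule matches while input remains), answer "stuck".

(p, 10111000, Z) ⊢ (q, 0111000, AZ) ⊢ (q, 111000, BAZ) ⊢ (p, 111000, AZ) ⊢ (q, 11000, ABZ) ⊢ (q, 1000, BZ) ⊢ (p, 1000, Z) ⊢ (q, 000, AZ) ⊢ (q, 00, BAZ) ⊢ (p, 00, AZ)
No transition for (p, 0, top A); M blocks with input 00 remaining.

stuck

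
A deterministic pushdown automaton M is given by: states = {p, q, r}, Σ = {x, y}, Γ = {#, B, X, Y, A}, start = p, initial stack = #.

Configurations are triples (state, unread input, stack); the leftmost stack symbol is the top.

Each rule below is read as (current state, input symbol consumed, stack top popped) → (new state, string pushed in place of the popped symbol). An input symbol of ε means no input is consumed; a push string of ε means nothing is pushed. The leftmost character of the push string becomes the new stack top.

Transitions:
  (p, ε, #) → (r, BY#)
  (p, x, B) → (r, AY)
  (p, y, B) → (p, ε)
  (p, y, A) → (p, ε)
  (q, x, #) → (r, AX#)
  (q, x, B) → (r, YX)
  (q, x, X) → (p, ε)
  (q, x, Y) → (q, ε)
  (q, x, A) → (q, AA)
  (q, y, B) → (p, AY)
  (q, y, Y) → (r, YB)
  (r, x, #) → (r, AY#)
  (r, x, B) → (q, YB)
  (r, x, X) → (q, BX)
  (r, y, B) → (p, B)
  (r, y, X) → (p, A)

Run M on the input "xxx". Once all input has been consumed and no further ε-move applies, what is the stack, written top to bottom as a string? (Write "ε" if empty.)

YXY#

(p, xxx, #) ⊢ (r, xxx, BY#) ⊢ (q, xx, YBY#) ⊢ (q, x, BY#) ⊢ (r, ε, YXY#)
All input consumed in state r with stack YXY#.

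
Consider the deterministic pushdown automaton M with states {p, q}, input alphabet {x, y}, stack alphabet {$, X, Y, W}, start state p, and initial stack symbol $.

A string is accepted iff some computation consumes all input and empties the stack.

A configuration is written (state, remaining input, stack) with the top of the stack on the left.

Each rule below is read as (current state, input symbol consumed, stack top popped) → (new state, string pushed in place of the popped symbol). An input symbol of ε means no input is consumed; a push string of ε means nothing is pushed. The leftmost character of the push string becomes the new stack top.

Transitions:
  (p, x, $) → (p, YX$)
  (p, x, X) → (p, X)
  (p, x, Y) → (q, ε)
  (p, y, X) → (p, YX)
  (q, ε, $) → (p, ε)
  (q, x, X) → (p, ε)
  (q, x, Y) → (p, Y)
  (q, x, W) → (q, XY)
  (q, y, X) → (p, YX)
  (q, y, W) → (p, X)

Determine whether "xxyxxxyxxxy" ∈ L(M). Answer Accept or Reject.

Reject

(p, xxyxxxyxxxy, $)
  read x, top $: go to p, push YX$ → (p, xyxxxyxxxy, YX$)
  read x, top Y: go to q, push ε → (q, yxxxyxxxy, X$)
  read y, top X: go to p, push YX → (p, xxxyxxxy, YX$)
  read x, top Y: go to q, push ε → (q, xxyxxxy, X$)
  read x, top X: go to p, push ε → (p, xyxxxy, $)
  read x, top $: go to p, push YX$ → (p, yxxxy, YX$)
No transition applies at (p, yxxxy, YX$); input not fully consumed.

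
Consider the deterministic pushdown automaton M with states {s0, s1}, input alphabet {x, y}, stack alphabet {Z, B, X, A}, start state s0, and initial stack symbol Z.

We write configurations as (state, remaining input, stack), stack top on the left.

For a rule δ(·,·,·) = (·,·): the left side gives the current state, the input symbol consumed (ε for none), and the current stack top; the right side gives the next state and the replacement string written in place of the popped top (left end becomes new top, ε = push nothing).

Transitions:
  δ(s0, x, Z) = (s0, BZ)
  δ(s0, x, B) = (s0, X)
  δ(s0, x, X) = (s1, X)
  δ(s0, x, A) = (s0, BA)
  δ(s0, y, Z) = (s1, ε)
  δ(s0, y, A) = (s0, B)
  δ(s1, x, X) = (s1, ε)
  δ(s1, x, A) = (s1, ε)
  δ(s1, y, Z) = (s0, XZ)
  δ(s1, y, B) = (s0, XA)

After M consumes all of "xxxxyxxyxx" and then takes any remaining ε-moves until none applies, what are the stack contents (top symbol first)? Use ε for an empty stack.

(s0, xxxxyxxyxx, Z)
  read x, top Z: go to s0, push BZ → (s0, xxxyxxyxx, BZ)
  read x, top B: go to s0, push X → (s0, xxyxxyxx, XZ)
  read x, top X: go to s1, push X → (s1, xyxxyxx, XZ)
  read x, top X: go to s1, push ε → (s1, yxxyxx, Z)
  read y, top Z: go to s0, push XZ → (s0, xxyxx, XZ)
  read x, top X: go to s1, push X → (s1, xyxx, XZ)
  read x, top X: go to s1, push ε → (s1, yxx, Z)
  read y, top Z: go to s0, push XZ → (s0, xx, XZ)
  read x, top X: go to s1, push X → (s1, x, XZ)
  read x, top X: go to s1, push ε → (s1, ε, Z)
All input consumed in state s1 with stack Z.

Z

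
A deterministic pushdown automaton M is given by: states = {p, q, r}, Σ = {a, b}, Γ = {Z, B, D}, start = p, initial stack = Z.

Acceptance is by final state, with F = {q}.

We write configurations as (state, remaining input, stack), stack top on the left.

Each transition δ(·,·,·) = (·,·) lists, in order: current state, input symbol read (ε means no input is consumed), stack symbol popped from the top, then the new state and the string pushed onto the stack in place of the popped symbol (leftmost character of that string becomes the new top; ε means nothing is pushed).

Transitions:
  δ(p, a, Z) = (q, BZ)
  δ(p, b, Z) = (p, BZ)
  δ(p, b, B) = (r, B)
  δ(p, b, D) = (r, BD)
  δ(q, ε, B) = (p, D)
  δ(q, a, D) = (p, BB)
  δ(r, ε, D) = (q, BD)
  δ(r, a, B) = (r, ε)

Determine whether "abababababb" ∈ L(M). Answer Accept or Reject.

(p, abababababb, Z)
  read a, top Z: go to q, push BZ → (q, bababababb, BZ)
  ε-move, top B: go to p, push D → (p, bababababb, DZ)
  read b, top D: go to r, push BD → (r, ababababb, BDZ)
  read a, top B: go to r, push ε → (r, babababb, DZ)
  ε-move, top D: go to q, push BD → (q, babababb, BDZ)
  ε-move, top B: go to p, push D → (p, babababb, DDZ)
  read b, top D: go to r, push BD → (r, abababb, BDDZ)
  read a, top B: go to r, push ε → (r, bababb, DDZ)
  ε-move, top D: go to q, push BD → (q, bababb, BDDZ)
  ε-move, top B: go to p, push D → (p, bababb, DDDZ)
  read b, top D: go to r, push BD → (r, ababb, BDDDZ)
  read a, top B: go to r, push ε → (r, babb, DDDZ)
  ε-move, top D: go to q, push BD → (q, babb, BDDDZ)
  ε-move, top B: go to p, push D → (p, babb, DDDDZ)
  read b, top D: go to r, push BD → (r, abb, BDDDDZ)
  read a, top B: go to r, push ε → (r, bb, DDDDZ)
  ε-move, top D: go to q, push BD → (q, bb, BDDDDZ)
  ε-move, top B: go to p, push D → (p, bb, DDDDDZ)
  read b, top D: go to r, push BD → (r, b, BDDDDDZ)
No transition applies at (r, b, BDDDDDZ); input not fully consumed.

Reject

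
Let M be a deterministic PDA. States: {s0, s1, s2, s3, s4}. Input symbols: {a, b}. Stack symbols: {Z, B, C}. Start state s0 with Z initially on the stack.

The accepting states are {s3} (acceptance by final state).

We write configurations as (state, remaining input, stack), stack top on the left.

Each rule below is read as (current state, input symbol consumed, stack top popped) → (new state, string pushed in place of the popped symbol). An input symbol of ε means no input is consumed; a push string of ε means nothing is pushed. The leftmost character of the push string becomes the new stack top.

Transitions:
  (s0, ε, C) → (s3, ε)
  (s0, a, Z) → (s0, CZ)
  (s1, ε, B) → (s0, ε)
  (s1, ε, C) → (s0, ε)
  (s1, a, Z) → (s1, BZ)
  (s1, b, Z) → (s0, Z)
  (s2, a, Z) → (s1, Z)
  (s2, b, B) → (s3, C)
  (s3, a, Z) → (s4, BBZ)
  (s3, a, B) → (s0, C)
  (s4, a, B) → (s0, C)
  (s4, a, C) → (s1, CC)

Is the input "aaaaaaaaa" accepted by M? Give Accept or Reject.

(s0, aaaaaaaaa, Z)
  read a, top Z: go to s0, push CZ → (s0, aaaaaaaa, CZ)
  ε-move, top C: go to s3, push ε → (s3, aaaaaaaa, Z)
  read a, top Z: go to s4, push BBZ → (s4, aaaaaaa, BBZ)
  read a, top B: go to s0, push C → (s0, aaaaaa, CBZ)
  ε-move, top C: go to s3, push ε → (s3, aaaaaa, BZ)
  read a, top B: go to s0, push C → (s0, aaaaa, CZ)
  ε-move, top C: go to s3, push ε → (s3, aaaaa, Z)
  read a, top Z: go to s4, push BBZ → (s4, aaaa, BBZ)
  read a, top B: go to s0, push C → (s0, aaa, CBZ)
  ε-move, top C: go to s3, push ε → (s3, aaa, BZ)
  read a, top B: go to s0, push C → (s0, aa, CZ)
  ε-move, top C: go to s3, push ε → (s3, aa, Z)
  read a, top Z: go to s4, push BBZ → (s4, a, BBZ)
  read a, top B: go to s0, push C → (s0, ε, CBZ)
  ε-move, top C: go to s3, push ε → (s3, ε, BZ)
All input consumed; state s3 ∈ F.

Accept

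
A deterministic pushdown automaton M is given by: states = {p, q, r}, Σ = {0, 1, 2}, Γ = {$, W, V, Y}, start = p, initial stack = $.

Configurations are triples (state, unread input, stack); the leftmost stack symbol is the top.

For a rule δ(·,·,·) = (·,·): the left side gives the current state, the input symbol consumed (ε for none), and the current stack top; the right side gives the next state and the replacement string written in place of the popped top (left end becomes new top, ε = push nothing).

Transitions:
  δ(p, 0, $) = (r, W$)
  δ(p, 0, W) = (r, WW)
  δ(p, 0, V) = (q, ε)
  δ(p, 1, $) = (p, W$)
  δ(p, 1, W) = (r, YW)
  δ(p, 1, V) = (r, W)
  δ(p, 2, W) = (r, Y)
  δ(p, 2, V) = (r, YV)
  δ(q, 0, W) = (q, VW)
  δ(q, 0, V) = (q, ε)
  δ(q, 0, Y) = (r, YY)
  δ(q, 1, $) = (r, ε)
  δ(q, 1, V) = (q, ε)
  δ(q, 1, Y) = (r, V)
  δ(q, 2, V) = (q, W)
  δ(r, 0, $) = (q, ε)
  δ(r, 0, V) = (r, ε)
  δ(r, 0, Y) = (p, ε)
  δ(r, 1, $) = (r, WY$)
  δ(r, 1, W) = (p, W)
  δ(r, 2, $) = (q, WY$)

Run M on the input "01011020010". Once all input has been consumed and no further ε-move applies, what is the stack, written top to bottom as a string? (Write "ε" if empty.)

(p, 01011020010, $)
  read 0, top $: go to r, push W$ → (r, 1011020010, W$)
  read 1, top W: go to p, push W → (p, 011020010, W$)
  read 0, top W: go to r, push WW → (r, 11020010, WW$)
  read 1, top W: go to p, push W → (p, 1020010, WW$)
  read 1, top W: go to r, push YW → (r, 020010, YWW$)
  read 0, top Y: go to p, push ε → (p, 20010, WW$)
  read 2, top W: go to r, push Y → (r, 0010, YW$)
  read 0, top Y: go to p, push ε → (p, 010, W$)
  read 0, top W: go to r, push WW → (r, 10, WW$)
  read 1, top W: go to p, push W → (p, 0, WW$)
  read 0, top W: go to r, push WW → (r, ε, WWW$)
All input consumed in state r with stack WWW$.

WWW$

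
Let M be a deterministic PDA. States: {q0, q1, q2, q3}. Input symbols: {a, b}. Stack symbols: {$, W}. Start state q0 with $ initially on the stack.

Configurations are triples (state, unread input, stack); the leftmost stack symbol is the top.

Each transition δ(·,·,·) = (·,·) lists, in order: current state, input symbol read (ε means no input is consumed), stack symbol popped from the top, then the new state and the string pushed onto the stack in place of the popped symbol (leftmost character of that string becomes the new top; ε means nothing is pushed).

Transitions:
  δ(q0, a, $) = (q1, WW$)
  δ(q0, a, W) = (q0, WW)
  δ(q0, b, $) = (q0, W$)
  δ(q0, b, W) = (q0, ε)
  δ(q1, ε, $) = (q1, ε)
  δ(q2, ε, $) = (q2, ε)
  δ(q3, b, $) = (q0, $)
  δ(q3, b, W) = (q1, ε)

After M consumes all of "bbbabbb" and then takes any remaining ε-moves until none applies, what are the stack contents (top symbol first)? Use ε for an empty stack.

W$

(q0, bbbabbb, $) ⊢ (q0, bbabbb, W$) ⊢ (q0, babbb, $) ⊢ (q0, abbb, W$) ⊢ (q0, bbb, WW$) ⊢ (q0, bb, W$) ⊢ (q0, b, $) ⊢ (q0, ε, W$)
All input consumed in state q0 with stack W$.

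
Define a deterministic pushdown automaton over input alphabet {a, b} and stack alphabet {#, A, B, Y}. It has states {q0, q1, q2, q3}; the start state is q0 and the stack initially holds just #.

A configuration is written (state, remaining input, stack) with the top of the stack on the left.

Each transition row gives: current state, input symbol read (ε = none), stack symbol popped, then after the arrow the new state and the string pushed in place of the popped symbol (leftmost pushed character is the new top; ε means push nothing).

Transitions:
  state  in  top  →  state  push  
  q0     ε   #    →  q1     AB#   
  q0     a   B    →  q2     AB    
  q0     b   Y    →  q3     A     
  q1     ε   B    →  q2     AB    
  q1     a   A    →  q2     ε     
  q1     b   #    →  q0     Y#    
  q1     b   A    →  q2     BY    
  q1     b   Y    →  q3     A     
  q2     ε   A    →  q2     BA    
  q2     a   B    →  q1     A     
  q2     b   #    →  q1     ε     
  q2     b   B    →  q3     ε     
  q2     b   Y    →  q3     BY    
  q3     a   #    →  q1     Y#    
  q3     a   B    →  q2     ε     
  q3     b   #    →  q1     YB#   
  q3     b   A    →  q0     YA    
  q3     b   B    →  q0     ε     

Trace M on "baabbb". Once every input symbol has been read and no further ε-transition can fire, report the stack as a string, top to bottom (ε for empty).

(q0, baabbb, #)
  ε-move, top #: go to q1, push AB# → (q1, baabbb, AB#)
  read b, top A: go to q2, push BY → (q2, aabbb, BYB#)
  read a, top B: go to q1, push A → (q1, abbb, AYB#)
  read a, top A: go to q2, push ε → (q2, bbb, YB#)
  read b, top Y: go to q3, push BY → (q3, bb, BYB#)
  read b, top B: go to q0, push ε → (q0, b, YB#)
  read b, top Y: go to q3, push A → (q3, ε, AB#)
All input consumed in state q3 with stack AB#.

AB#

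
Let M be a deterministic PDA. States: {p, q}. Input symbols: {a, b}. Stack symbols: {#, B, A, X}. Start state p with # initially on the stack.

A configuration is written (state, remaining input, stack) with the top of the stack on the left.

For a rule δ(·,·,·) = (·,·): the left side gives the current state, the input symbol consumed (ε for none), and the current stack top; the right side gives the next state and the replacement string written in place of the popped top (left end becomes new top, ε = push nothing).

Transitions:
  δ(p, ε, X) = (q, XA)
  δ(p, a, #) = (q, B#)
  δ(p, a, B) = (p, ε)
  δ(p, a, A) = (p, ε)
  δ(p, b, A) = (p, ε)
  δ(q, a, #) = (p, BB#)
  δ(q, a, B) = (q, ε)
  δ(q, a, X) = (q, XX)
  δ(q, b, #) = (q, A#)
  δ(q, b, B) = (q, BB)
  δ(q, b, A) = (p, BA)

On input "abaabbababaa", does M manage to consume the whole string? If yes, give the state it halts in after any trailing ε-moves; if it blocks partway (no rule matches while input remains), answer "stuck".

(p, abaabbababaa, #)
  read a, top #: go to q, push B# → (q, baabbababaa, B#)
  read b, top B: go to q, push BB → (q, aabbababaa, BB#)
  read a, top B: go to q, push ε → (q, abbababaa, B#)
  read a, top B: go to q, push ε → (q, bbababaa, #)
  read b, top #: go to q, push A# → (q, bababaa, A#)
  read b, top A: go to p, push BA → (p, ababaa, BA#)
  read a, top B: go to p, push ε → (p, babaa, A#)
  read b, top A: go to p, push ε → (p, abaa, #)
  read a, top #: go to q, push B# → (q, baa, B#)
  read b, top B: go to q, push BB → (q, aa, BB#)
  read a, top B: go to q, push ε → (q, a, B#)
  read a, top B: go to q, push ε → (q, ε, #)
All input consumed; M is in state q.

q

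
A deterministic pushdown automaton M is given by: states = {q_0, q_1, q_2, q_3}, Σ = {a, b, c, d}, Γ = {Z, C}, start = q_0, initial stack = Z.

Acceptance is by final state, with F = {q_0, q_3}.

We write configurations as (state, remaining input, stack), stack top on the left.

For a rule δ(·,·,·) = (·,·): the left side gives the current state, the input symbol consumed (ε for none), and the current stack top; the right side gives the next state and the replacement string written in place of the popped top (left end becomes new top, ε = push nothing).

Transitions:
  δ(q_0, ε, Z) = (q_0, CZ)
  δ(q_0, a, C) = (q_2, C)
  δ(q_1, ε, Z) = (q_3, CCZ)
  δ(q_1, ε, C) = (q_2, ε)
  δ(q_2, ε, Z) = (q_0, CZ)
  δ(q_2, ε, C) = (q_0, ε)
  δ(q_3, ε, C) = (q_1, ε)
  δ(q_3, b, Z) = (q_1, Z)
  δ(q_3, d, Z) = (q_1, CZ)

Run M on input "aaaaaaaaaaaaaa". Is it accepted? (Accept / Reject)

(q_0, aaaaaaaaaaaaaa, Z)
  ε-move, top Z: go to q_0, push CZ → (q_0, aaaaaaaaaaaaaa, CZ)
  read a, top C: go to q_2, push C → (q_2, aaaaaaaaaaaaa, CZ)
  ε-move, top C: go to q_0, push ε → (q_0, aaaaaaaaaaaaa, Z)
  ε-move, top Z: go to q_0, push CZ → (q_0, aaaaaaaaaaaaa, CZ)
  read a, top C: go to q_2, push C → (q_2, aaaaaaaaaaaa, CZ)
  ε-move, top C: go to q_0, push ε → (q_0, aaaaaaaaaaaa, Z)
  ε-move, top Z: go to q_0, push CZ → (q_0, aaaaaaaaaaaa, CZ)
  read a, top C: go to q_2, push C → (q_2, aaaaaaaaaaa, CZ)
  ε-move, top C: go to q_0, push ε → (q_0, aaaaaaaaaaa, Z)
  ε-move, top Z: go to q_0, push CZ → (q_0, aaaaaaaaaaa, CZ)
  read a, top C: go to q_2, push C → (q_2, aaaaaaaaaa, CZ)
  ε-move, top C: go to q_0, push ε → (q_0, aaaaaaaaaa, Z)
  ε-move, top Z: go to q_0, push CZ → (q_0, aaaaaaaaaa, CZ)
  read a, top C: go to q_2, push C → (q_2, aaaaaaaaa, CZ)
  ε-move, top C: go to q_0, push ε → (q_0, aaaaaaaaa, Z)
  ε-move, top Z: go to q_0, push CZ → (q_0, aaaaaaaaa, CZ)
  read a, top C: go to q_2, push C → (q_2, aaaaaaaa, CZ)
  ε-move, top C: go to q_0, push ε → (q_0, aaaaaaaa, Z)
  ε-move, top Z: go to q_0, push CZ → (q_0, aaaaaaaa, CZ)
  read a, top C: go to q_2, push C → (q_2, aaaaaaa, CZ)
  ε-move, top C: go to q_0, push ε → (q_0, aaaaaaa, Z)
  ε-move, top Z: go to q_0, push CZ → (q_0, aaaaaaa, CZ)
  read a, top C: go to q_2, push C → (q_2, aaaaaa, CZ)
  ε-move, top C: go to q_0, push ε → (q_0, aaaaaa, Z)
  ε-move, top Z: go to q_0, push CZ → (q_0, aaaaaa, CZ)
  read a, top C: go to q_2, push C → (q_2, aaaaa, CZ)
  ε-move, top C: go to q_0, push ε → (q_0, aaaaa, Z)
  ε-move, top Z: go to q_0, push CZ → (q_0, aaaaa, CZ)
  read a, top C: go to q_2, push C → (q_2, aaaa, CZ)
  ε-move, top C: go to q_0, push ε → (q_0, aaaa, Z)
  ε-move, top Z: go to q_0, push CZ → (q_0, aaaa, CZ)
  read a, top C: go to q_2, push C → (q_2, aaa, CZ)
  ε-move, top C: go to q_0, push ε → (q_0, aaa, Z)
  ε-move, top Z: go to q_0, push CZ → (q_0, aaa, CZ)
  read a, top C: go to q_2, push C → (q_2, aa, CZ)
  ε-move, top C: go to q_0, push ε → (q_0, aa, Z)
  ε-move, top Z: go to q_0, push CZ → (q_0, aa, CZ)
  read a, top C: go to q_2, push C → (q_2, a, CZ)
  ε-move, top C: go to q_0, push ε → (q_0, a, Z)
  ε-move, top Z: go to q_0, push CZ → (q_0, a, CZ)
  read a, top C: go to q_2, push C → (q_2, ε, CZ)
  ε-move, top C: go to q_0, push ε → (q_0, ε, Z)
All input consumed; state q_0 ∈ F.

Accept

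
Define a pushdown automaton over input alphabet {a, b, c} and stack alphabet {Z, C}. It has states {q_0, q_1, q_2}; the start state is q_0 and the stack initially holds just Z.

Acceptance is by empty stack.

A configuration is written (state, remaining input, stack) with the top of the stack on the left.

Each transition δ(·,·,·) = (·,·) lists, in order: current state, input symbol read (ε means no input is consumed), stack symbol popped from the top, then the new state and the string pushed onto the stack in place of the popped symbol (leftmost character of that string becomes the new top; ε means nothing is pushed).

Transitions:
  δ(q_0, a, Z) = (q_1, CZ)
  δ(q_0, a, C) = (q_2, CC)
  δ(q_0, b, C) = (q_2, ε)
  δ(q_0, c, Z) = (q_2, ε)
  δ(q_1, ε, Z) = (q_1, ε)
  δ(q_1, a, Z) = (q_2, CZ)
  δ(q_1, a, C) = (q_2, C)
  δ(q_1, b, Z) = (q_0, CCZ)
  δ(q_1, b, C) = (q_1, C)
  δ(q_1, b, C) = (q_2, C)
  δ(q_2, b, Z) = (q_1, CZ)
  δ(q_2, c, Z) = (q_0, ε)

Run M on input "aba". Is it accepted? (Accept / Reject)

No computation consumes all input and empties the stack.

Reject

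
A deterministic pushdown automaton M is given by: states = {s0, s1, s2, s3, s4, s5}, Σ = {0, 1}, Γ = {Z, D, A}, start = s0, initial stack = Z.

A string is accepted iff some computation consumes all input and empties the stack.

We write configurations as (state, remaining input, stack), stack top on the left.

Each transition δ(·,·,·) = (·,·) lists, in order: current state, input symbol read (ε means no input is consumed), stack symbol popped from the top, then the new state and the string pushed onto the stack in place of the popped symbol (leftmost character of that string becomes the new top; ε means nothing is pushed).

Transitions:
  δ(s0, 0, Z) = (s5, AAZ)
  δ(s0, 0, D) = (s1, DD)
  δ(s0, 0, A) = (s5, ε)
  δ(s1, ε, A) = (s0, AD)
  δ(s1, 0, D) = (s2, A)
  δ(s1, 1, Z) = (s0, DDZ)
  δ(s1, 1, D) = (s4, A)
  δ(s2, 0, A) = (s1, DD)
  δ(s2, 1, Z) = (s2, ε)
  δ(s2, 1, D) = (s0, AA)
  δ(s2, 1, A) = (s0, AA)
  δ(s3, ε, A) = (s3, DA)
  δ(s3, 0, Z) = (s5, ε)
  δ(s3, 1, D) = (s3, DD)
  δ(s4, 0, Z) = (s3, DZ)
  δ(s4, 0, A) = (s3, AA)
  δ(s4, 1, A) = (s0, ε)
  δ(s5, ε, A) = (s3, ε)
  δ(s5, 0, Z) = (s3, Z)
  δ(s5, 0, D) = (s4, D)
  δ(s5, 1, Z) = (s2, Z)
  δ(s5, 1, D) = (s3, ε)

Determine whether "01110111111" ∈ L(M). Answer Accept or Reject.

(s0, 01110111111, Z)
  read 0, top Z: go to s5, push AAZ → (s5, 1110111111, AAZ)
  ε-move, top A: go to s3, push ε → (s3, 1110111111, AZ)
  ε-move, top A: go to s3, push DA → (s3, 1110111111, DAZ)
  read 1, top D: go to s3, push DD → (s3, 110111111, DDAZ)
  read 1, top D: go to s3, push DD → (s3, 10111111, DDDAZ)
  read 1, top D: go to s3, push DD → (s3, 0111111, DDDDAZ)
No transition applies at (s3, 0111111, DDDDAZ); input not fully consumed.

Reject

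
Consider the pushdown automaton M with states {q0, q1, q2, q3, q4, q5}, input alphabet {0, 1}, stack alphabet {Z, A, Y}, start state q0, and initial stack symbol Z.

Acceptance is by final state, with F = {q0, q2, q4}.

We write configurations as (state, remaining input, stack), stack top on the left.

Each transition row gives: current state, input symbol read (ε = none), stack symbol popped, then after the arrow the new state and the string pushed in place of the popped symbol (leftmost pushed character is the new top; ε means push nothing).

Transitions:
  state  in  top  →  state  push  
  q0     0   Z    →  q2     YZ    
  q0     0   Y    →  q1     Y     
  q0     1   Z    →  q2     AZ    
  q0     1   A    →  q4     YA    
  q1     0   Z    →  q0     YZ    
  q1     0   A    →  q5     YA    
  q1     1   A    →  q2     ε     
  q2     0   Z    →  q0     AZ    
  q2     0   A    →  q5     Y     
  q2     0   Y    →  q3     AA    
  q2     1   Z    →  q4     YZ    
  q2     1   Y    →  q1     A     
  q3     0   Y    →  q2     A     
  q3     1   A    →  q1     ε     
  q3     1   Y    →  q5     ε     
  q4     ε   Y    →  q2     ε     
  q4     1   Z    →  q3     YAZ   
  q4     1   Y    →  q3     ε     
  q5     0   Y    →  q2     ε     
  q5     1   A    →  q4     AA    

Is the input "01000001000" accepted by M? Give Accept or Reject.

One accepting computation: (q0, 01000001000, Z) ⊢ (q2, 1000001000, YZ) ⊢ (q1, 000001000, AZ) ⊢ (q5, 00001000, YAZ) ⊢ (q2, 0001000, AZ) ⊢ (q5, 001000, YZ) ⊢ (q2, 01000, Z) ⊢ (q0, 1000, AZ) ⊢ (q4, 000, YAZ) ⊢ (q2, 000, AZ) ⊢ (q5, 00, YZ) ⊢ (q2, 0, Z) ⊢ (q0, ε, AZ)
All input consumed and state q0 ∈ F.

Accept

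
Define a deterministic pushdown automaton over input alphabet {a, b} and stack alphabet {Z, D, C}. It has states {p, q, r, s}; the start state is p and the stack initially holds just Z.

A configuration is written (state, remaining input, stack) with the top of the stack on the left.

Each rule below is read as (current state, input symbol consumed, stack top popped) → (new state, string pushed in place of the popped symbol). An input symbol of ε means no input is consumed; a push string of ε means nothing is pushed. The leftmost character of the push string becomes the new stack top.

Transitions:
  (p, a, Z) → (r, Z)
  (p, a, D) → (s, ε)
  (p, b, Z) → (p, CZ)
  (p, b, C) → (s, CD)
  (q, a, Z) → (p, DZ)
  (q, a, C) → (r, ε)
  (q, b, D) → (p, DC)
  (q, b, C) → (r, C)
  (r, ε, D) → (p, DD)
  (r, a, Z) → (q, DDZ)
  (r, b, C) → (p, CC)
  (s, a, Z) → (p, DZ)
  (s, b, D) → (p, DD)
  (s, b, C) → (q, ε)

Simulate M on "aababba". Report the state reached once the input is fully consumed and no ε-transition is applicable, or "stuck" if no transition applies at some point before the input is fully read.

s

(p, aababba, Z)
  read a, top Z: go to r, push Z → (r, ababba, Z)
  read a, top Z: go to q, push DDZ → (q, babba, DDZ)
  read b, top D: go to p, push DC → (p, abba, DCDZ)
  read a, top D: go to s, push ε → (s, bba, CDZ)
  read b, top C: go to q, push ε → (q, ba, DZ)
  read b, top D: go to p, push DC → (p, a, DCZ)
  read a, top D: go to s, push ε → (s, ε, CZ)
All input consumed; M is in state s.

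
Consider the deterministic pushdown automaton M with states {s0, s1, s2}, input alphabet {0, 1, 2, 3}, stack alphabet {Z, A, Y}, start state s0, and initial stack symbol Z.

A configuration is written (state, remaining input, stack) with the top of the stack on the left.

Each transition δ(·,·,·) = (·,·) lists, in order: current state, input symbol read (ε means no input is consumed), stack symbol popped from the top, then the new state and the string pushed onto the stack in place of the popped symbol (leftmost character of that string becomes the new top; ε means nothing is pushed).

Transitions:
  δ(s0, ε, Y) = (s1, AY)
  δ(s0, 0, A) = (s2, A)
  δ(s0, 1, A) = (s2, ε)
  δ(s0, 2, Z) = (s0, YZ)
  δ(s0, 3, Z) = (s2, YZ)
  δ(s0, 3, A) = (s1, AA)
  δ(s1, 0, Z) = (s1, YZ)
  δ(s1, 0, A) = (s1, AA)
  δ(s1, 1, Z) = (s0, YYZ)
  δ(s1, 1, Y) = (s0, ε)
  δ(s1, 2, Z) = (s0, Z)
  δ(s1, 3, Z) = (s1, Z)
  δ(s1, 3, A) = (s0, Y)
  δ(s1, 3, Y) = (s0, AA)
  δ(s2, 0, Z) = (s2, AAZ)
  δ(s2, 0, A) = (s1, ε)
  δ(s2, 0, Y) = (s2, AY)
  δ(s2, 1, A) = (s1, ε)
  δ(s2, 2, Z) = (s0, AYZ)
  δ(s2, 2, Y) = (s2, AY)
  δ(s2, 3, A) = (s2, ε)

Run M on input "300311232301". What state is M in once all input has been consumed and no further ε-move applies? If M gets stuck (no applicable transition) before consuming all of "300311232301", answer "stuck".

(s0, 300311232301, Z)
  read 3, top Z: go to s2, push YZ → (s2, 00311232301, YZ)
  read 0, top Y: go to s2, push AY → (s2, 0311232301, AYZ)
  read 0, top A: go to s1, push ε → (s1, 311232301, YZ)
  read 3, top Y: go to s0, push AA → (s0, 11232301, AAZ)
  read 1, top A: go to s2, push ε → (s2, 1232301, AZ)
  read 1, top A: go to s1, push ε → (s1, 232301, Z)
  read 2, top Z: go to s0, push Z → (s0, 32301, Z)
  read 3, top Z: go to s2, push YZ → (s2, 2301, YZ)
  read 2, top Y: go to s2, push AY → (s2, 301, AYZ)
  read 3, top A: go to s2, push ε → (s2, 01, YZ)
  read 0, top Y: go to s2, push AY → (s2, 1, AYZ)
  read 1, top A: go to s1, push ε → (s1, ε, YZ)
All input consumed; M is in state s1.

s1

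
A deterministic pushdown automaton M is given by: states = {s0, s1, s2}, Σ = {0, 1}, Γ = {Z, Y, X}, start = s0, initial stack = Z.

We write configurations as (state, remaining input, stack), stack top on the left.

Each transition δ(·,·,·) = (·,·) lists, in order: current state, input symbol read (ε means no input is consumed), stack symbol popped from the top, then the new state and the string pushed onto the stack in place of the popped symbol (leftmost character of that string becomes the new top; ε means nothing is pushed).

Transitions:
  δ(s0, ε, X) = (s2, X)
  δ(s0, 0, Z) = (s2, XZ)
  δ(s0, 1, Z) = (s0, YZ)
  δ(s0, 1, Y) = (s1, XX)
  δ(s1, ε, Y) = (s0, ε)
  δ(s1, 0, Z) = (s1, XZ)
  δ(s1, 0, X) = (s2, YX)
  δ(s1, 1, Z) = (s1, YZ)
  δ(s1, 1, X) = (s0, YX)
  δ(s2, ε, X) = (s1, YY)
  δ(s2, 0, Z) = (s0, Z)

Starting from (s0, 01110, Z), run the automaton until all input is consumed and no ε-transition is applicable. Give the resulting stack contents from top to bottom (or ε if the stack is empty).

(s0, 01110, Z)
  read 0, top Z: go to s2, push XZ → (s2, 1110, XZ)
  ε-move, top X: go to s1, push YY → (s1, 1110, YYZ)
  ε-move, top Y: go to s0, push ε → (s0, 1110, YZ)
  read 1, top Y: go to s1, push XX → (s1, 110, XXZ)
  read 1, top X: go to s0, push YX → (s0, 10, YXXZ)
  read 1, top Y: go to s1, push XX → (s1, 0, XXXXZ)
  read 0, top X: go to s2, push YX → (s2, ε, YXXXXZ)
All input consumed in state s2 with stack YXXXXZ.

YXXXXZ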